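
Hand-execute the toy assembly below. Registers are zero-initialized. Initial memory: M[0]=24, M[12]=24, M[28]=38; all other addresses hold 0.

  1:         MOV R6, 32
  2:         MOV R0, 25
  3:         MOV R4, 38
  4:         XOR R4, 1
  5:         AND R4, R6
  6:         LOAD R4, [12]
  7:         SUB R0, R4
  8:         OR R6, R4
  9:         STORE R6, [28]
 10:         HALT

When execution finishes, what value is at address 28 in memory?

MOV R6, 32 → R6=32
MOV R0, 25 → R0=25
MOV R4, 38 → R4=38
XOR R4, 1 → R4=38^1=39
AND R4, R6 → R4=39&32=32
LOAD R4, [12] → R4=M[12]=24
SUB R0, R4 → R0=25-24=1
OR R6, R4 → R6=32|24=56
STORE R6, [28] → M[28]=56
halt.

56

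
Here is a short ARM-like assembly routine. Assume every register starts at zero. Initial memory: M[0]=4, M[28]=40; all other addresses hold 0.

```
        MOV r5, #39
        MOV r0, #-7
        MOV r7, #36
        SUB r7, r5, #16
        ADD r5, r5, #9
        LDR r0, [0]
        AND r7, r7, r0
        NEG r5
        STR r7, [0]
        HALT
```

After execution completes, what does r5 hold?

-48

after MOV r5, #39: r5=39
after MOV r0, #-7: r0=-7
after MOV r7, #36: r7=36
after SUB r7, r5, #16: r7=39-16=23
after ADD r5, r5, #9: r5=39+9=48
after LDR r0, [0]: r0=M[0]=4
after AND r7, r7, r0: r7=23&4=4
after NEG r5: r5=-(48)=-48
STR r7, [0] → M[0]=4
halt.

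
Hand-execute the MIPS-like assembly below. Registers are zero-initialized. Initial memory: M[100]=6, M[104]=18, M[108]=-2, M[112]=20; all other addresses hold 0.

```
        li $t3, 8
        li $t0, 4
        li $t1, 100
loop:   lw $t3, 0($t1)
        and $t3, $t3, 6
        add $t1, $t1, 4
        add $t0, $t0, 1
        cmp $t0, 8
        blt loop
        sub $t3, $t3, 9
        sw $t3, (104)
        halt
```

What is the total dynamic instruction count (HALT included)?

30

li $t3, 8 → $t3=8
li $t0, 4 → $t0=4
li $t1, 100 → $t1=100
lw $t3, 0($t1) → $t3=M[100]=6
and $t3, $t3, 6 → $t3=6&6=6
add $t1, $t1, 4 → $t1=100+4=104
add $t0, $t0, 1 → $t0=4+1=5
cmp $t0, 8  (cmp 5,8)
blt loop: taken
lw $t3, 0($t1) → $t3=M[104]=18
and $t3, $t3, 6 → $t3=18&6=2
add $t1, $t1, 4 → $t1=104+4=108
add $t0, $t0, 1 → $t0=5+1=6
cmp $t0, 8  (cmp 6,8)
blt loop: taken
lw $t3, 0($t1) → $t3=M[108]=-2
and $t3, $t3, 6 → $t3=(-2)&6=6
add $t1, $t1, 4 → $t1=108+4=112
add $t0, $t0, 1 → $t0=6+1=7
cmp $t0, 8  (cmp 7,8)
blt loop: taken
lw $t3, 0($t1) → $t3=M[112]=20
and $t3, $t3, 6 → $t3=20&6=4
add $t1, $t1, 4 → $t1=112+4=116
add $t0, $t0, 1 → $t0=7+1=8
cmp $t0, 8  (cmp 8,8)
blt loop: not taken
sub $t3, $t3, 9 → $t3=4-9=-5
sw $t3, (104) → M[104]=-5
halt.
Total executed instructions: 30.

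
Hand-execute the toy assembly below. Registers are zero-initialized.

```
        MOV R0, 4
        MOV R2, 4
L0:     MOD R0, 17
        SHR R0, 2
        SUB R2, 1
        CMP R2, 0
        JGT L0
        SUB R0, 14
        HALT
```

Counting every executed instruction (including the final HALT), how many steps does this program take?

24

MOV R0, 4 → R0=4
MOV R2, 4 → R2=4
MOD R0, 17 → R0=4%17=4
SHR R0, 2 → R0=4>>2=1
SUB R2, 1 → R2=4-1=3
CMP R2, 0  (cmp 3,0)
JGT L0: taken
MOD R0, 17 → R0=1%17=1
SHR R0, 2 → R0=1>>2=0
SUB R2, 1 → R2=3-1=2
CMP R2, 0  (cmp 2,0)
JGT L0: taken
MOD R0, 17 → R0=0%17=0
SHR R0, 2 → R0=0>>2=0
SUB R2, 1 → R2=2-1=1
CMP R2, 0  (cmp 1,0)
JGT L0: taken
MOD R0, 17 → R0=0%17=0
SHR R0, 2 → R0=0>>2=0
SUB R2, 1 → R2=1-1=0
CMP R2, 0  (cmp 0,0)
JGT L0: not taken
SUB R0, 14 → R0=0-14=-14
halt.
Total executed instructions: 24.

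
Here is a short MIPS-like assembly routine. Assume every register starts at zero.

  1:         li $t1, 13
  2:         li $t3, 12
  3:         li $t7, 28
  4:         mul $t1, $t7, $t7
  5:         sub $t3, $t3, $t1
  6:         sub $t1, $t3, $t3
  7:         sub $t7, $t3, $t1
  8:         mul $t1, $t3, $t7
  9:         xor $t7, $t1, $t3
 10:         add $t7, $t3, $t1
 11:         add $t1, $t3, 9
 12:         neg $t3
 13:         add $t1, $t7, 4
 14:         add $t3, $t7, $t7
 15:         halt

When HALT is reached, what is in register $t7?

li $t1, 13 → $t1=13
li $t3, 12 → $t3=12
li $t7, 28 → $t7=28
mul $t1, $t7, $t7 → $t1=28*28=784
sub $t3, $t3, $t1 → $t3=12-784=-772
sub $t1, $t3, $t3 → $t1=(-772)-(-772)=0
sub $t7, $t3, $t1 → $t7=(-772)-0=-772
mul $t1, $t3, $t7 → $t1=(-772)*(-772)=595984
xor $t7, $t1, $t3 → $t7=595984^(-772)=-596756
add $t7, $t3, $t1 → $t7=(-772)+595984=595212
add $t1, $t3, 9 → $t1=(-772)+9=-763
neg $t3 → $t3=-(-772)=772
add $t1, $t7, 4 → $t1=595212+4=595216
add $t3, $t7, $t7 → $t3=595212+595212=1190424
halt.

595212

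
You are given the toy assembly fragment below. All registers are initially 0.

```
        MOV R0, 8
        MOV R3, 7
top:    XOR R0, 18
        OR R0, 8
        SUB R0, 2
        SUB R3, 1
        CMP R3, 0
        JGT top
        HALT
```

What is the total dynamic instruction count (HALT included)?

after MOV R0, 8: R0=8
after MOV R3, 7: R3=7
after XOR R0, 18: R0=8^18=26
after OR R0, 8: R0=26|8=26
after SUB R0, 2: R0=26-2=24
after SUB R3, 1: R3=7-1=6
CMP R3, 0  (cmp 6,0)
JGT top: taken
after XOR R0, 18: R0=24^18=10
after OR R0, 8: R0=10|8=10
after SUB R0, 2: R0=10-2=8
after SUB R3, 1: R3=6-1=5
CMP R3, 0  (cmp 5,0)
JGT top: taken
after XOR R0, 18: R0=8^18=26
after OR R0, 8: R0=26|8=26
after SUB R0, 2: R0=26-2=24
after SUB R3, 1: R3=5-1=4
CMP R3, 0  (cmp 4,0)
JGT top: taken
after XOR R0, 18: R0=24^18=10
after OR R0, 8: R0=10|8=10
after SUB R0, 2: R0=10-2=8
after SUB R3, 1: R3=4-1=3
CMP R3, 0  (cmp 3,0)
JGT top: taken
after XOR R0, 18: R0=8^18=26
after OR R0, 8: R0=26|8=26
after SUB R0, 2: R0=26-2=24
after SUB R3, 1: R3=3-1=2
CMP R3, 0  (cmp 2,0)
JGT top: taken
after XOR R0, 18: R0=24^18=10
after OR R0, 8: R0=10|8=10
after SUB R0, 2: R0=10-2=8
after SUB R3, 1: R3=2-1=1
CMP R3, 0  (cmp 1,0)
JGT top: taken
after XOR R0, 18: R0=8^18=26
after OR R0, 8: R0=26|8=26
after SUB R0, 2: R0=26-2=24
after SUB R3, 1: R3=1-1=0
CMP R3, 0  (cmp 0,0)
JGT top: not taken
halt.
Total executed instructions: 45.

45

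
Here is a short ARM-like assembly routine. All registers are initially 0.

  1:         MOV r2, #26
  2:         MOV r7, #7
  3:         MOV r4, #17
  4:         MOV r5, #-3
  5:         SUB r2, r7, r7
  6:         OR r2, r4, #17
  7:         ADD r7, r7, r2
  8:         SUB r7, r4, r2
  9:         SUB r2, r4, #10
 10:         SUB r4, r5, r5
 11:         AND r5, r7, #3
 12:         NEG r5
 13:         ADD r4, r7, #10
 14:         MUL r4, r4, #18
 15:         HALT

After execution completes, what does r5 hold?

0

MOV r2, #26 → r2=26
MOV r7, #7 → r7=7
MOV r4, #17 → r4=17
MOV r5, #-3 → r5=-3
SUB r2, r7, r7 → r2=7-7=0
OR r2, r4, #17 → r2=17|17=17
ADD r7, r7, r2 → r7=7+17=24
SUB r7, r4, r2 → r7=17-17=0
SUB r2, r4, #10 → r2=17-10=7
SUB r4, r5, r5 → r4=(-3)-(-3)=0
AND r5, r7, #3 → r5=0&3=0
NEG r5 → r5=-(0)=0
ADD r4, r7, #10 → r4=0+10=10
MUL r4, r4, #18 → r4=10*18=180
halt.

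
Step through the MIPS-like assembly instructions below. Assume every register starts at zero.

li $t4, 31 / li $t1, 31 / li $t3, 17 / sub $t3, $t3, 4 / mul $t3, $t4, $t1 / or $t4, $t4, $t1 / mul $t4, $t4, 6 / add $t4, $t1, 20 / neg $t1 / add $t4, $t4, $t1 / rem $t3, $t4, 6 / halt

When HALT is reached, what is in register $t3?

2

li $t4, 31 → $t4=31
li $t1, 31 → $t1=31
li $t3, 17 → $t3=17
sub $t3, $t3, 4 → $t3=17-4=13
mul $t3, $t4, $t1 → $t3=31*31=961
or $t4, $t4, $t1 → $t4=31|31=31
mul $t4, $t4, 6 → $t4=31*6=186
add $t4, $t1, 20 → $t4=31+20=51
neg $t1 → $t1=-(31)=-31
add $t4, $t4, $t1 → $t4=51+(-31)=20
rem $t3, $t4, 6 → $t3=20%6=2
halt.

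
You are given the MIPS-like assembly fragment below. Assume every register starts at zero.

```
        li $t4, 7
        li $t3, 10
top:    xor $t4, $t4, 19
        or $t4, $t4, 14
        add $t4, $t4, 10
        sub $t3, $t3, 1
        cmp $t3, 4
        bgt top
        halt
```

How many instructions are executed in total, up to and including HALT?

39

li $t4, 7 → $t4=7
li $t3, 10 → $t3=10
xor $t4, $t4, 19 → $t4=7^19=20
or $t4, $t4, 14 → $t4=20|14=30
add $t4, $t4, 10 → $t4=30+10=40
sub $t3, $t3, 1 → $t3=10-1=9
cmp $t3, 4  (cmp 9,4)
bgt top: taken
xor $t4, $t4, 19 → $t4=40^19=59
or $t4, $t4, 14 → $t4=59|14=63
add $t4, $t4, 10 → $t4=63+10=73
sub $t3, $t3, 1 → $t3=9-1=8
cmp $t3, 4  (cmp 8,4)
bgt top: taken
xor $t4, $t4, 19 → $t4=73^19=90
or $t4, $t4, 14 → $t4=90|14=94
add $t4, $t4, 10 → $t4=94+10=104
sub $t3, $t3, 1 → $t3=8-1=7
cmp $t3, 4  (cmp 7,4)
bgt top: taken
xor $t4, $t4, 19 → $t4=104^19=123
or $t4, $t4, 14 → $t4=123|14=127
add $t4, $t4, 10 → $t4=127+10=137
sub $t3, $t3, 1 → $t3=7-1=6
cmp $t3, 4  (cmp 6,4)
bgt top: taken
xor $t4, $t4, 19 → $t4=137^19=154
or $t4, $t4, 14 → $t4=154|14=158
add $t4, $t4, 10 → $t4=158+10=168
sub $t3, $t3, 1 → $t3=6-1=5
cmp $t3, 4  (cmp 5,4)
bgt top: taken
xor $t4, $t4, 19 → $t4=168^19=187
or $t4, $t4, 14 → $t4=187|14=191
add $t4, $t4, 10 → $t4=191+10=201
sub $t3, $t3, 1 → $t3=5-1=4
cmp $t3, 4  (cmp 4,4)
bgt top: not taken
halt.
Total executed instructions: 39.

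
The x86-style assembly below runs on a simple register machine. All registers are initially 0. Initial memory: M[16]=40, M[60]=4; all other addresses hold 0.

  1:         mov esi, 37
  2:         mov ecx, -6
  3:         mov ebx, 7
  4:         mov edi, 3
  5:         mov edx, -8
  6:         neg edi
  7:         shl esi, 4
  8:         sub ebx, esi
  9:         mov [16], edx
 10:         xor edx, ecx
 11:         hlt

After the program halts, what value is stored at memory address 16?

esi=37
ecx=-6
ebx=7
edi=3
edx=-8
edi=-(3)=-3
esi=37<<4=592
ebx=7-592=-585
mov [16], edx → M[16]=-8
edx=(-8)^(-6)=2
halt.

-8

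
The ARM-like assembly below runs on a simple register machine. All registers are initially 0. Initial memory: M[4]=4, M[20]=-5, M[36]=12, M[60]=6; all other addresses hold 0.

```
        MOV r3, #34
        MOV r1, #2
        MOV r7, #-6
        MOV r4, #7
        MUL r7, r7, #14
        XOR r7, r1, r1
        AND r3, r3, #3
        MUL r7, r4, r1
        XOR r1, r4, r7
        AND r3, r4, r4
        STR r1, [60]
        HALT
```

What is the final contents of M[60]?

MOV r3, #34 → r3=34
MOV r1, #2 → r1=2
MOV r7, #-6 → r7=-6
MOV r4, #7 → r4=7
MUL r7, r7, #14 → r7=(-6)*14=-84
XOR r7, r1, r1 → r7=2^2=0
AND r3, r3, #3 → r3=34&3=2
MUL r7, r4, r1 → r7=7*2=14
XOR r1, r4, r7 → r1=7^14=9
AND r3, r4, r4 → r3=7&7=7
STR r1, [60] → M[60]=9
halt.

9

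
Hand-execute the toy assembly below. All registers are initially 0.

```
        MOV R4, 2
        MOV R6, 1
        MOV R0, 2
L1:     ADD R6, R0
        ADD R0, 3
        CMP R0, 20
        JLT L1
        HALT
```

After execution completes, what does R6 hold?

58

after MOV R4, 2: R4=2
after MOV R6, 1: R6=1
after MOV R0, 2: R0=2
after ADD R6, R0: R6=1+2=3
after ADD R0, 3: R0=2+3=5
CMP R0, 20  (cmp 5,20)
JLT L1: taken
after ADD R6, R0: R6=3+5=8
after ADD R0, 3: R0=5+3=8
CMP R0, 20  (cmp 8,20)
JLT L1: taken
after ADD R6, R0: R6=8+8=16
after ADD R0, 3: R0=8+3=11
CMP R0, 20  (cmp 11,20)
JLT L1: taken
after ADD R6, R0: R6=16+11=27
after ADD R0, 3: R0=11+3=14
CMP R0, 20  (cmp 14,20)
JLT L1: taken
after ADD R6, R0: R6=27+14=41
after ADD R0, 3: R0=14+3=17
CMP R0, 20  (cmp 17,20)
JLT L1: taken
after ADD R6, R0: R6=41+17=58
after ADD R0, 3: R0=17+3=20
CMP R0, 20  (cmp 20,20)
JLT L1: not taken
halt.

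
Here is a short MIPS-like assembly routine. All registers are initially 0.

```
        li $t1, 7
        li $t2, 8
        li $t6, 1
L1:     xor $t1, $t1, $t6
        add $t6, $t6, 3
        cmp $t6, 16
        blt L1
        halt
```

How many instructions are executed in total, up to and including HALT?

24

$t1=7
$t2=8
$t6=1
$t1=7^1=6
$t6=1+3=4
cmp $t6, 16  (cmp 4,16)
blt L1: taken
$t1=6^4=2
$t6=4+3=7
cmp $t6, 16  (cmp 7,16)
blt L1: taken
$t1=2^7=5
$t6=7+3=10
cmp $t6, 16  (cmp 10,16)
blt L1: taken
$t1=5^10=15
$t6=10+3=13
cmp $t6, 16  (cmp 13,16)
blt L1: taken
$t1=15^13=2
$t6=13+3=16
cmp $t6, 16  (cmp 16,16)
blt L1: not taken
halt.
Total executed instructions: 24.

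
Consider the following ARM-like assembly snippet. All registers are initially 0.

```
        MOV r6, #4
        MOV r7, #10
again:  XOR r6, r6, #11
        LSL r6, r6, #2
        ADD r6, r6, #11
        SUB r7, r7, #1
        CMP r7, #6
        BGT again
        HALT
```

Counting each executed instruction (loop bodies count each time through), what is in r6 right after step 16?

1216

after MOV r6, #4: r6=4
after MOV r7, #10: r7=10
after XOR r6, r6, #11: r6=4^11=15
after LSL r6, r6, #2: r6=15<<2=60
after ADD r6, r6, #11: r6=60+11=71
after SUB r7, r7, #1: r7=10-1=9
CMP r7, #6  (cmp 9,6)
BGT again: taken
after XOR r6, r6, #11: r6=71^11=76
after LSL r6, r6, #2: r6=76<<2=304
after ADD r6, r6, #11: r6=304+11=315
after SUB r7, r7, #1: r7=9-1=8
CMP r7, #6  (cmp 8,6)
BGT again: taken
after XOR r6, r6, #11: r6=315^11=304
after LSL r6, r6, #2: r6=304<<2=1216
After step 16: r6 = 1216.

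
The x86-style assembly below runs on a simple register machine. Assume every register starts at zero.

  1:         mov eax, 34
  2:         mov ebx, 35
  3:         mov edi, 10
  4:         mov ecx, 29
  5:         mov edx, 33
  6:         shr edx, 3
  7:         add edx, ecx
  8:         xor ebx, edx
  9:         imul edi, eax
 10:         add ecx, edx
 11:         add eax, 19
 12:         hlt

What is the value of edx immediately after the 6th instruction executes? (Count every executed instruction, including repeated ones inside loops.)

4

eax=34
ebx=35
edi=10
ecx=29
edx=33
edx=33>>3=4
After step 6: edx = 4.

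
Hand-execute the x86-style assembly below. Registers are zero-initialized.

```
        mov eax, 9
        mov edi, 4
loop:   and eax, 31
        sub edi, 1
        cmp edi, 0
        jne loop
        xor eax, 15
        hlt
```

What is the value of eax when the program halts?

eax=9
edi=4
eax=9&31=9
edi=4-1=3
cmp edi, 0  (cmp 3,0)
jne loop: taken
eax=9&31=9
edi=3-1=2
cmp edi, 0  (cmp 2,0)
jne loop: taken
eax=9&31=9
edi=2-1=1
cmp edi, 0  (cmp 1,0)
jne loop: taken
eax=9&31=9
edi=1-1=0
cmp edi, 0  (cmp 0,0)
jne loop: not taken
eax=9^15=6
halt.

6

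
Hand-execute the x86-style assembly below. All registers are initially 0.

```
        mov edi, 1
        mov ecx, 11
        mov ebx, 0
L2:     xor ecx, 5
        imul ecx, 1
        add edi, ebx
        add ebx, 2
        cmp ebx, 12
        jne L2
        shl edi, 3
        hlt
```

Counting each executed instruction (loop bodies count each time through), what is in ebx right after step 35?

10

edi=1
ecx=11
ebx=0
ecx=11^5=14
ecx=14*1=14
edi=1+0=1
ebx=0+2=2
cmp ebx, 12  (cmp 2,12)
jne L2: taken
ecx=14^5=11
ecx=11*1=11
edi=1+2=3
ebx=2+2=4
cmp ebx, 12  (cmp 4,12)
jne L2: taken
ecx=11^5=14
ecx=14*1=14
edi=3+4=7
ebx=4+2=6
cmp ebx, 12  (cmp 6,12)
jne L2: taken
ecx=14^5=11
ecx=11*1=11
edi=7+6=13
ebx=6+2=8
cmp ebx, 12  (cmp 8,12)
jne L2: taken
ecx=11^5=14
ecx=14*1=14
edi=13+8=21
ebx=8+2=10
cmp ebx, 12  (cmp 10,12)
jne L2: taken
ecx=14^5=11
ecx=11*1=11
After step 35: ebx = 10.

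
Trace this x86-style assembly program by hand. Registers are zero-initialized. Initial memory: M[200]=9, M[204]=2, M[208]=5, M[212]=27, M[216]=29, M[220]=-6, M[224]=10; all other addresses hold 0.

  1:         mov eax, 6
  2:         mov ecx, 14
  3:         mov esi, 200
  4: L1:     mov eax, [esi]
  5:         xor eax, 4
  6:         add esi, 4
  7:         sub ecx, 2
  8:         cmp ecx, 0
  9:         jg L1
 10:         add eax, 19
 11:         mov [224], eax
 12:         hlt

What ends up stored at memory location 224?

eax=6
ecx=14
esi=200
eax=M[200]=9
eax=9^4=13
esi=200+4=204
ecx=14-2=12
cmp ecx, 0  (cmp 12,0)
jg L1: taken
eax=M[204]=2
eax=2^4=6
esi=204+4=208
ecx=12-2=10
cmp ecx, 0  (cmp 10,0)
jg L1: taken
eax=M[208]=5
eax=5^4=1
esi=208+4=212
ecx=10-2=8
cmp ecx, 0  (cmp 8,0)
jg L1: taken
eax=M[212]=27
eax=27^4=31
esi=212+4=216
ecx=8-2=6
cmp ecx, 0  (cmp 6,0)
jg L1: taken
eax=M[216]=29
eax=29^4=25
esi=216+4=220
ecx=6-2=4
cmp ecx, 0  (cmp 4,0)
jg L1: taken
eax=M[220]=-6
eax=(-6)^4=-2
esi=220+4=224
ecx=4-2=2
cmp ecx, 0  (cmp 2,0)
jg L1: taken
eax=M[224]=10
eax=10^4=14
esi=224+4=228
ecx=2-2=0
cmp ecx, 0  (cmp 0,0)
jg L1: not taken
eax=14+19=33
mov [224], eax → M[224]=33
halt.

33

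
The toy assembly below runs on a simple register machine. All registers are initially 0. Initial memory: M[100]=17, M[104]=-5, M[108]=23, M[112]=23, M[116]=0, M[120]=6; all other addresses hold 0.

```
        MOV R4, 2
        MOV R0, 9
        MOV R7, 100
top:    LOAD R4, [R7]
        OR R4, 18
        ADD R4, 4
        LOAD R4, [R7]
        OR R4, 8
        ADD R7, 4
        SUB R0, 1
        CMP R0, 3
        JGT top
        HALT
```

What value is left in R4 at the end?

14

MOV R4, 2 → R4=2
MOV R0, 9 → R0=9
MOV R7, 100 → R7=100
LOAD R4, [R7] → R4=M[100]=17
OR R4, 18 → R4=17|18=19
ADD R4, 4 → R4=19+4=23
LOAD R4, [R7] → R4=M[100]=17
OR R4, 8 → R4=17|8=25
ADD R7, 4 → R7=100+4=104
SUB R0, 1 → R0=9-1=8
CMP R0, 3  (cmp 8,3)
JGT top: taken
LOAD R4, [R7] → R4=M[104]=-5
OR R4, 18 → R4=(-5)|18=-5
ADD R4, 4 → R4=(-5)+4=-1
LOAD R4, [R7] → R4=M[104]=-5
OR R4, 8 → R4=(-5)|8=-5
ADD R7, 4 → R7=104+4=108
SUB R0, 1 → R0=8-1=7
CMP R0, 3  (cmp 7,3)
JGT top: taken
LOAD R4, [R7] → R4=M[108]=23
OR R4, 18 → R4=23|18=23
ADD R4, 4 → R4=23+4=27
LOAD R4, [R7] → R4=M[108]=23
OR R4, 8 → R4=23|8=31
ADD R7, 4 → R7=108+4=112
SUB R0, 1 → R0=7-1=6
CMP R0, 3  (cmp 6,3)
JGT top: taken
LOAD R4, [R7] → R4=M[112]=23
OR R4, 18 → R4=23|18=23
ADD R4, 4 → R4=23+4=27
LOAD R4, [R7] → R4=M[112]=23
OR R4, 8 → R4=23|8=31
ADD R7, 4 → R7=112+4=116
SUB R0, 1 → R0=6-1=5
CMP R0, 3  (cmp 5,3)
JGT top: taken
LOAD R4, [R7] → R4=M[116]=0
OR R4, 18 → R4=0|18=18
ADD R4, 4 → R4=18+4=22
LOAD R4, [R7] → R4=M[116]=0
OR R4, 8 → R4=0|8=8
ADD R7, 4 → R7=116+4=120
SUB R0, 1 → R0=5-1=4
CMP R0, 3  (cmp 4,3)
JGT top: taken
LOAD R4, [R7] → R4=M[120]=6
OR R4, 18 → R4=6|18=22
ADD R4, 4 → R4=22+4=26
LOAD R4, [R7] → R4=M[120]=6
OR R4, 8 → R4=6|8=14
ADD R7, 4 → R7=120+4=124
SUB R0, 1 → R0=4-1=3
CMP R0, 3  (cmp 3,3)
JGT top: not taken
halt.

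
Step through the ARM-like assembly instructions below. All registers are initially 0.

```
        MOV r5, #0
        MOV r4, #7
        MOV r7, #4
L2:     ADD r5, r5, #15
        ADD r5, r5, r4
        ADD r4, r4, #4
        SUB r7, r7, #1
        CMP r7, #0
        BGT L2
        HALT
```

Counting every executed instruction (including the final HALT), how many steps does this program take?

r5=0
r4=7
r7=4
r5=0+15=15
r5=15+7=22
r4=7+4=11
r7=4-1=3
CMP r7, #0  (cmp 3,0)
BGT L2: taken
r5=22+15=37
r5=37+11=48
r4=11+4=15
r7=3-1=2
CMP r7, #0  (cmp 2,0)
BGT L2: taken
r5=48+15=63
r5=63+15=78
r4=15+4=19
r7=2-1=1
CMP r7, #0  (cmp 1,0)
BGT L2: taken
r5=78+15=93
r5=93+19=112
r4=19+4=23
r7=1-1=0
CMP r7, #0  (cmp 0,0)
BGT L2: not taken
halt.
Total executed instructions: 28.

28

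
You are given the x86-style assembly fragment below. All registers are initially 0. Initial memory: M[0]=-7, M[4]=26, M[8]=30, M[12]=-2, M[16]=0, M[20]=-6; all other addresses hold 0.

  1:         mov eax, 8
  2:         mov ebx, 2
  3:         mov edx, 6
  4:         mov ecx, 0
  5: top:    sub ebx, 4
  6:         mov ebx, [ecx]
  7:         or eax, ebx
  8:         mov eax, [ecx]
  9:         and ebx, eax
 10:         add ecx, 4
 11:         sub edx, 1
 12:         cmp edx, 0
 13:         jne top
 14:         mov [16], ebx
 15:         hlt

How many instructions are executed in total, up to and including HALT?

after mov eax, 8: eax=8
after mov ebx, 2: ebx=2
after mov edx, 6: edx=6
after mov ecx, 0: ecx=0
after sub ebx, 4: ebx=2-4=-2
after mov ebx, [ecx]: ebx=M[0]=-7
after or eax, ebx: eax=8|(-7)=-7
after mov eax, [ecx]: eax=M[0]=-7
after and ebx, eax: ebx=(-7)&(-7)=-7
after add ecx, 4: ecx=0+4=4
after sub edx, 1: edx=6-1=5
cmp edx, 0  (cmp 5,0)
jne top: taken
after sub ebx, 4: ebx=(-7)-4=-11
after mov ebx, [ecx]: ebx=M[4]=26
after or eax, ebx: eax=(-7)|26=-5
after mov eax, [ecx]: eax=M[4]=26
after and ebx, eax: ebx=26&26=26
after add ecx, 4: ecx=4+4=8
after sub edx, 1: edx=5-1=4
cmp edx, 0  (cmp 4,0)
jne top: taken
after sub ebx, 4: ebx=26-4=22
after mov ebx, [ecx]: ebx=M[8]=30
after or eax, ebx: eax=26|30=30
after mov eax, [ecx]: eax=M[8]=30
after and ebx, eax: ebx=30&30=30
after add ecx, 4: ecx=8+4=12
after sub edx, 1: edx=4-1=3
cmp edx, 0  (cmp 3,0)
jne top: taken
after sub ebx, 4: ebx=30-4=26
after mov ebx, [ecx]: ebx=M[12]=-2
after or eax, ebx: eax=30|(-2)=-2
after mov eax, [ecx]: eax=M[12]=-2
after and ebx, eax: ebx=(-2)&(-2)=-2
after add ecx, 4: ecx=12+4=16
after sub edx, 1: edx=3-1=2
cmp edx, 0  (cmp 2,0)
jne top: taken
after sub ebx, 4: ebx=(-2)-4=-6
after mov ebx, [ecx]: ebx=M[16]=0
after or eax, ebx: eax=(-2)|0=-2
after mov eax, [ecx]: eax=M[16]=0
after and ebx, eax: ebx=0&0=0
after add ecx, 4: ecx=16+4=20
after sub edx, 1: edx=2-1=1
cmp edx, 0  (cmp 1,0)
jne top: taken
after sub ebx, 4: ebx=0-4=-4
after mov ebx, [ecx]: ebx=M[20]=-6
after or eax, ebx: eax=0|(-6)=-6
after mov eax, [ecx]: eax=M[20]=-6
after and ebx, eax: ebx=(-6)&(-6)=-6
after add ecx, 4: ecx=20+4=24
after sub edx, 1: edx=1-1=0
cmp edx, 0  (cmp 0,0)
jne top: not taken
mov [16], ebx → M[16]=-6
halt.
Total executed instructions: 60.

60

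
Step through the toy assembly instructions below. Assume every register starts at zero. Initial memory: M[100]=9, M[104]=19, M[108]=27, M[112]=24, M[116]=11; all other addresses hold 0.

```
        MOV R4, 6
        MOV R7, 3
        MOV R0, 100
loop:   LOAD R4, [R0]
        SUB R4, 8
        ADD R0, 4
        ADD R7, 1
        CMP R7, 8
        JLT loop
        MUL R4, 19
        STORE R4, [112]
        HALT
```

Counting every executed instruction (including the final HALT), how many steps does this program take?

36

MOV R4, 6 → R4=6
MOV R7, 3 → R7=3
MOV R0, 100 → R0=100
LOAD R4, [R0] → R4=M[100]=9
SUB R4, 8 → R4=9-8=1
ADD R0, 4 → R0=100+4=104
ADD R7, 1 → R7=3+1=4
CMP R7, 8  (cmp 4,8)
JLT loop: taken
LOAD R4, [R0] → R4=M[104]=19
SUB R4, 8 → R4=19-8=11
ADD R0, 4 → R0=104+4=108
ADD R7, 1 → R7=4+1=5
CMP R7, 8  (cmp 5,8)
JLT loop: taken
LOAD R4, [R0] → R4=M[108]=27
SUB R4, 8 → R4=27-8=19
ADD R0, 4 → R0=108+4=112
ADD R7, 1 → R7=5+1=6
CMP R7, 8  (cmp 6,8)
JLT loop: taken
LOAD R4, [R0] → R4=M[112]=24
SUB R4, 8 → R4=24-8=16
ADD R0, 4 → R0=112+4=116
ADD R7, 1 → R7=6+1=7
CMP R7, 8  (cmp 7,8)
JLT loop: taken
LOAD R4, [R0] → R4=M[116]=11
SUB R4, 8 → R4=11-8=3
ADD R0, 4 → R0=116+4=120
ADD R7, 1 → R7=7+1=8
CMP R7, 8  (cmp 8,8)
JLT loop: not taken
MUL R4, 19 → R4=3*19=57
STORE R4, [112] → M[112]=57
halt.
Total executed instructions: 36.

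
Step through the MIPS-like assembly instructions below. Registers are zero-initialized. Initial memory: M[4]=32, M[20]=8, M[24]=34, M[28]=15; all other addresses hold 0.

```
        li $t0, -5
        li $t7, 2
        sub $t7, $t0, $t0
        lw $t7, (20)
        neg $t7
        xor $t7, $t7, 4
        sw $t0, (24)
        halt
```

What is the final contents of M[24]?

$t0=-5
$t7=2
$t7=(-5)-(-5)=0
$t7=M[20]=8
$t7=-(8)=-8
$t7=(-8)^4=-4
sw $t0, (24) → M[24]=-5
halt.

-5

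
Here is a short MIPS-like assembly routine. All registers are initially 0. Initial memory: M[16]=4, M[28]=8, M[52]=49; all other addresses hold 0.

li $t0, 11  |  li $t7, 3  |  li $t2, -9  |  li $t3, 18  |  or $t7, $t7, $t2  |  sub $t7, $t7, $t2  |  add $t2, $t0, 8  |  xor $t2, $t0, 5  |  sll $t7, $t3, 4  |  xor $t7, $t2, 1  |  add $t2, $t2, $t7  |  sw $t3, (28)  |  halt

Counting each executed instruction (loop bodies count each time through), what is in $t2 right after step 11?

29

after li $t0, 11: $t0=11
after li $t7, 3: $t7=3
after li $t2, -9: $t2=-9
after li $t3, 18: $t3=18
after or $t7, $t7, $t2: $t7=3|(-9)=-9
after sub $t7, $t7, $t2: $t7=(-9)-(-9)=0
after add $t2, $t0, 8: $t2=11+8=19
after xor $t2, $t0, 5: $t2=11^5=14
after sll $t7, $t3, 4: $t7=18<<4=288
after xor $t7, $t2, 1: $t7=14^1=15
after add $t2, $t2, $t7: $t2=14+15=29
After step 11: $t2 = 29.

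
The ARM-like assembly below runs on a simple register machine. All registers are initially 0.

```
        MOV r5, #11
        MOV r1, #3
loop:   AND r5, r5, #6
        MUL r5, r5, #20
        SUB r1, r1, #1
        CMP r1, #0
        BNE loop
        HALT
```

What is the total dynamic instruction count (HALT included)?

18

MOV r5, #11 → r5=11
MOV r1, #3 → r1=3
AND r5, r5, #6 → r5=11&6=2
MUL r5, r5, #20 → r5=2*20=40
SUB r1, r1, #1 → r1=3-1=2
CMP r1, #0  (cmp 2,0)
BNE loop: taken
AND r5, r5, #6 → r5=40&6=0
MUL r5, r5, #20 → r5=0*20=0
SUB r1, r1, #1 → r1=2-1=1
CMP r1, #0  (cmp 1,0)
BNE loop: taken
AND r5, r5, #6 → r5=0&6=0
MUL r5, r5, #20 → r5=0*20=0
SUB r1, r1, #1 → r1=1-1=0
CMP r1, #0  (cmp 0,0)
BNE loop: not taken
halt.
Total executed instructions: 18.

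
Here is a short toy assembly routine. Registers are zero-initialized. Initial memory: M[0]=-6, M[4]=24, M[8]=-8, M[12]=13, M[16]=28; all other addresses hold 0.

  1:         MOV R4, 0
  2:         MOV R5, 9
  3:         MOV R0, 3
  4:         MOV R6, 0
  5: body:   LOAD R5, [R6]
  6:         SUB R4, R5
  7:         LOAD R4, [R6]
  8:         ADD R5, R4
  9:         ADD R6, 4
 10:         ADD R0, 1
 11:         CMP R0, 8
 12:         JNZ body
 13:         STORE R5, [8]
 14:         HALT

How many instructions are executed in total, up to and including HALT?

46

MOV R4, 0 → R4=0
MOV R5, 9 → R5=9
MOV R0, 3 → R0=3
MOV R6, 0 → R6=0
LOAD R5, [R6] → R5=M[0]=-6
SUB R4, R5 → R4=0-(-6)=6
LOAD R4, [R6] → R4=M[0]=-6
ADD R5, R4 → R5=(-6)+(-6)=-12
ADD R6, 4 → R6=0+4=4
ADD R0, 1 → R0=3+1=4
CMP R0, 8  (cmp 4,8)
JNZ body: taken
LOAD R5, [R6] → R5=M[4]=24
SUB R4, R5 → R4=(-6)-24=-30
LOAD R4, [R6] → R4=M[4]=24
ADD R5, R4 → R5=24+24=48
ADD R6, 4 → R6=4+4=8
ADD R0, 1 → R0=4+1=5
CMP R0, 8  (cmp 5,8)
JNZ body: taken
LOAD R5, [R6] → R5=M[8]=-8
SUB R4, R5 → R4=24-(-8)=32
LOAD R4, [R6] → R4=M[8]=-8
ADD R5, R4 → R5=(-8)+(-8)=-16
ADD R6, 4 → R6=8+4=12
ADD R0, 1 → R0=5+1=6
CMP R0, 8  (cmp 6,8)
JNZ body: taken
LOAD R5, [R6] → R5=M[12]=13
SUB R4, R5 → R4=(-8)-13=-21
LOAD R4, [R6] → R4=M[12]=13
ADD R5, R4 → R5=13+13=26
ADD R6, 4 → R6=12+4=16
ADD R0, 1 → R0=6+1=7
CMP R0, 8  (cmp 7,8)
JNZ body: taken
LOAD R5, [R6] → R5=M[16]=28
SUB R4, R5 → R4=13-28=-15
LOAD R4, [R6] → R4=M[16]=28
ADD R5, R4 → R5=28+28=56
ADD R6, 4 → R6=16+4=20
ADD R0, 1 → R0=7+1=8
CMP R0, 8  (cmp 8,8)
JNZ body: not taken
STORE R5, [8] → M[8]=56
halt.
Total executed instructions: 46.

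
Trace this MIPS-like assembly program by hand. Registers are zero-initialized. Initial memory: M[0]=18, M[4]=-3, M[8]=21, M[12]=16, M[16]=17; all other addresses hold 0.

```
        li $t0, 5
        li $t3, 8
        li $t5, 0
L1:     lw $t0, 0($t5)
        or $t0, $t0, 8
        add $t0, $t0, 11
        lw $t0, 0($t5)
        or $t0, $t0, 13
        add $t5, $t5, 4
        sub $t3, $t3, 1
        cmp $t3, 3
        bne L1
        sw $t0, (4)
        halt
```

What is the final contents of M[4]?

29

after li $t0, 5: $t0=5
after li $t3, 8: $t3=8
after li $t5, 0: $t5=0
after lw $t0, 0($t5): $t0=M[0]=18
after or $t0, $t0, 8: $t0=18|8=26
after add $t0, $t0, 11: $t0=26+11=37
after lw $t0, 0($t5): $t0=M[0]=18
after or $t0, $t0, 13: $t0=18|13=31
after add $t5, $t5, 4: $t5=0+4=4
after sub $t3, $t3, 1: $t3=8-1=7
cmp $t3, 3  (cmp 7,3)
bne L1: taken
after lw $t0, 0($t5): $t0=M[4]=-3
after or $t0, $t0, 8: $t0=(-3)|8=-3
after add $t0, $t0, 11: $t0=(-3)+11=8
after lw $t0, 0($t5): $t0=M[4]=-3
after or $t0, $t0, 13: $t0=(-3)|13=-3
after add $t5, $t5, 4: $t5=4+4=8
after sub $t3, $t3, 1: $t3=7-1=6
cmp $t3, 3  (cmp 6,3)
bne L1: taken
after lw $t0, 0($t5): $t0=M[8]=21
after or $t0, $t0, 8: $t0=21|8=29
after add $t0, $t0, 11: $t0=29+11=40
after lw $t0, 0($t5): $t0=M[8]=21
after or $t0, $t0, 13: $t0=21|13=29
after add $t5, $t5, 4: $t5=8+4=12
after sub $t3, $t3, 1: $t3=6-1=5
cmp $t3, 3  (cmp 5,3)
bne L1: taken
after lw $t0, 0($t5): $t0=M[12]=16
after or $t0, $t0, 8: $t0=16|8=24
after add $t0, $t0, 11: $t0=24+11=35
after lw $t0, 0($t5): $t0=M[12]=16
after or $t0, $t0, 13: $t0=16|13=29
after add $t5, $t5, 4: $t5=12+4=16
after sub $t3, $t3, 1: $t3=5-1=4
cmp $t3, 3  (cmp 4,3)
bne L1: taken
after lw $t0, 0($t5): $t0=M[16]=17
after or $t0, $t0, 8: $t0=17|8=25
after add $t0, $t0, 11: $t0=25+11=36
after lw $t0, 0($t5): $t0=M[16]=17
after or $t0, $t0, 13: $t0=17|13=29
after add $t5, $t5, 4: $t5=16+4=20
after sub $t3, $t3, 1: $t3=4-1=3
cmp $t3, 3  (cmp 3,3)
bne L1: not taken
sw $t0, (4) → M[4]=29
halt.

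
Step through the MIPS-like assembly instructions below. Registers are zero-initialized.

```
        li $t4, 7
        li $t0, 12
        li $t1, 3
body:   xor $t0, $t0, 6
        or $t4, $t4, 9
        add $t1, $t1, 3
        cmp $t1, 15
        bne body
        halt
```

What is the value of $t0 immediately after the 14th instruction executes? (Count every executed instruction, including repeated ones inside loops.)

after li $t4, 7: $t4=7
after li $t0, 12: $t0=12
after li $t1, 3: $t1=3
after xor $t0, $t0, 6: $t0=12^6=10
after or $t4, $t4, 9: $t4=7|9=15
after add $t1, $t1, 3: $t1=3+3=6
cmp $t1, 15  (cmp 6,15)
bne body: taken
after xor $t0, $t0, 6: $t0=10^6=12
after or $t4, $t4, 9: $t4=15|9=15
after add $t1, $t1, 3: $t1=6+3=9
cmp $t1, 15  (cmp 9,15)
bne body: taken
after xor $t0, $t0, 6: $t0=12^6=10
After step 14: $t0 = 10.

10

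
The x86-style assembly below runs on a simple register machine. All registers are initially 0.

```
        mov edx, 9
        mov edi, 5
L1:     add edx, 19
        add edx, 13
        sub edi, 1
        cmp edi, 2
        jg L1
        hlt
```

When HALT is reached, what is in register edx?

105

after mov edx, 9: edx=9
after mov edi, 5: edi=5
after add edx, 19: edx=9+19=28
after add edx, 13: edx=28+13=41
after sub edi, 1: edi=5-1=4
cmp edi, 2  (cmp 4,2)
jg L1: taken
after add edx, 19: edx=41+19=60
after add edx, 13: edx=60+13=73
after sub edi, 1: edi=4-1=3
cmp edi, 2  (cmp 3,2)
jg L1: taken
after add edx, 19: edx=73+19=92
after add edx, 13: edx=92+13=105
after sub edi, 1: edi=3-1=2
cmp edi, 2  (cmp 2,2)
jg L1: not taken
halt.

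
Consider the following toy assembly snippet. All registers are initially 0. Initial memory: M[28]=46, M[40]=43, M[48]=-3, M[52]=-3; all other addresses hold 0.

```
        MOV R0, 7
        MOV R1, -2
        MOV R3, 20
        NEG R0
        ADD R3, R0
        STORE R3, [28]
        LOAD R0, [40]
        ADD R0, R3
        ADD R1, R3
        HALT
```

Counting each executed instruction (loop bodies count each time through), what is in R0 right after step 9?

R0=7
R1=-2
R3=20
R0=-(7)=-7
R3=20+(-7)=13
STORE R3, [28] → M[28]=13
R0=M[40]=43
R0=43+13=56
R1=(-2)+13=11
After step 9: R0 = 56.

56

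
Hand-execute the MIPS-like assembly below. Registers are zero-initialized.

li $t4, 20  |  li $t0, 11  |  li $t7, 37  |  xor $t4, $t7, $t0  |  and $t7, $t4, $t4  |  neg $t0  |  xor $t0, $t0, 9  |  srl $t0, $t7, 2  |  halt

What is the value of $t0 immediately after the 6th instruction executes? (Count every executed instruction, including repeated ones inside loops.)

-11

li $t4, 20 → $t4=20
li $t0, 11 → $t0=11
li $t7, 37 → $t7=37
xor $t4, $t7, $t0 → $t4=37^11=46
and $t7, $t4, $t4 → $t7=46&46=46
neg $t0 → $t0=-(11)=-11
After step 6: $t0 = -11.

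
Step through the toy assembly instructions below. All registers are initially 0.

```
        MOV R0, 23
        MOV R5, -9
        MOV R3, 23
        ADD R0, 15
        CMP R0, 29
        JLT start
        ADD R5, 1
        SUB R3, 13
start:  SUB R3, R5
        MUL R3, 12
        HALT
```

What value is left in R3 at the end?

216

R0=23
R5=-9
R3=23
R0=23+15=38
CMP R0, 29  (cmp 38,29)
JLT start: not taken
R5=(-9)+1=-8
R3=23-13=10
R3=10-(-8)=18
R3=18*12=216
halt.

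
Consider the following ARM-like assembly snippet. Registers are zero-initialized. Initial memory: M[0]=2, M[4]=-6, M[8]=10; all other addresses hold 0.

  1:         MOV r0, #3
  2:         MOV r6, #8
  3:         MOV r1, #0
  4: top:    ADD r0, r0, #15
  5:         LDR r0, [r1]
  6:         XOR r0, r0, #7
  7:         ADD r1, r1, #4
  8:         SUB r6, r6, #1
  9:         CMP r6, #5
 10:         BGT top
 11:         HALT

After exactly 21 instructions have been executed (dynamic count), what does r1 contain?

12

r0=3
r6=8
r1=0
r0=3+15=18
r0=M[0]=2
r0=2^7=5
r1=0+4=4
r6=8-1=7
CMP r6, #5  (cmp 7,5)
BGT top: taken
r0=5+15=20
r0=M[4]=-6
r0=(-6)^7=-3
r1=4+4=8
r6=7-1=6
CMP r6, #5  (cmp 6,5)
BGT top: taken
r0=(-3)+15=12
r0=M[8]=10
r0=10^7=13
r1=8+4=12
After step 21: r1 = 12.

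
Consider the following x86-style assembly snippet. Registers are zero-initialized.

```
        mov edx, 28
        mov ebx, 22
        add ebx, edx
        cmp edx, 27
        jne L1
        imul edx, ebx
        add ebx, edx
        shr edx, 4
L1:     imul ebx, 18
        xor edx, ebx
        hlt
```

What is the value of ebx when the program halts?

900

after mov edx, 28: edx=28
after mov ebx, 22: ebx=22
after add ebx, edx: ebx=22+28=50
cmp edx, 27  (cmp 28,27)
jne L1: taken
after imul ebx, 18: ebx=50*18=900
after xor edx, ebx: edx=28^900=920
halt.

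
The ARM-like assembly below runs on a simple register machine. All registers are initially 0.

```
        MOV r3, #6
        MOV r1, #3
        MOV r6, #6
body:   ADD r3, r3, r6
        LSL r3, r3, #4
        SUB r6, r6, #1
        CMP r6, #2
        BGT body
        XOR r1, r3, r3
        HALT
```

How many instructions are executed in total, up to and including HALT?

25

r3=6
r1=3
r6=6
r3=6+6=12
r3=12<<4=192
r6=6-1=5
CMP r6, #2  (cmp 5,2)
BGT body: taken
r3=192+5=197
r3=197<<4=3152
r6=5-1=4
CMP r6, #2  (cmp 4,2)
BGT body: taken
r3=3152+4=3156
r3=3156<<4=50496
r6=4-1=3
CMP r6, #2  (cmp 3,2)
BGT body: taken
r3=50496+3=50499
r3=50499<<4=807984
r6=3-1=2
CMP r6, #2  (cmp 2,2)
BGT body: not taken
r1=807984^807984=0
halt.
Total executed instructions: 25.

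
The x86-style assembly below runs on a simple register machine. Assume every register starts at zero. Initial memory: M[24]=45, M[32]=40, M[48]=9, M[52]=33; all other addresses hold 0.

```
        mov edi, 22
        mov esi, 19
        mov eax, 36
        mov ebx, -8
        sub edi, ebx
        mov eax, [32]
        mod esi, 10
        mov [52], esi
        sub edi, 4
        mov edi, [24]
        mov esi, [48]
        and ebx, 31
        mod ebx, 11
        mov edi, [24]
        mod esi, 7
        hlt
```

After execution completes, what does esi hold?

2

mov edi, 22 → edi=22
mov esi, 19 → esi=19
mov eax, 36 → eax=36
mov ebx, -8 → ebx=-8
sub edi, ebx → edi=22-(-8)=30
mov eax, [32] → eax=M[32]=40
mod esi, 10 → esi=19%10=9
mov [52], esi → M[52]=9
sub edi, 4 → edi=30-4=26
mov edi, [24] → edi=M[24]=45
mov esi, [48] → esi=M[48]=9
and ebx, 31 → ebx=(-8)&31=24
mod ebx, 11 → ebx=24%11=2
mov edi, [24] → edi=M[24]=45
mod esi, 7 → esi=9%7=2
halt.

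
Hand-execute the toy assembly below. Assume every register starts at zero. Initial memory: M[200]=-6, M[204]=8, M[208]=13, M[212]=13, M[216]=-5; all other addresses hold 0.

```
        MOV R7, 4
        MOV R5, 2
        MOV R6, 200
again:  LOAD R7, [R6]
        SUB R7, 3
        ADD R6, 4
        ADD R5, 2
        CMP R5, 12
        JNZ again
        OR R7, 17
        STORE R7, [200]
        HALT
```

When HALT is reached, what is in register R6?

220

after MOV R7, 4: R7=4
after MOV R5, 2: R5=2
after MOV R6, 200: R6=200
after LOAD R7, [R6]: R7=M[200]=-6
after SUB R7, 3: R7=(-6)-3=-9
after ADD R6, 4: R6=200+4=204
after ADD R5, 2: R5=2+2=4
CMP R5, 12  (cmp 4,12)
JNZ again: taken
after LOAD R7, [R6]: R7=M[204]=8
after SUB R7, 3: R7=8-3=5
after ADD R6, 4: R6=204+4=208
after ADD R5, 2: R5=4+2=6
CMP R5, 12  (cmp 6,12)
JNZ again: taken
after LOAD R7, [R6]: R7=M[208]=13
after SUB R7, 3: R7=13-3=10
after ADD R6, 4: R6=208+4=212
after ADD R5, 2: R5=6+2=8
CMP R5, 12  (cmp 8,12)
JNZ again: taken
after LOAD R7, [R6]: R7=M[212]=13
after SUB R7, 3: R7=13-3=10
after ADD R6, 4: R6=212+4=216
after ADD R5, 2: R5=8+2=10
CMP R5, 12  (cmp 10,12)
JNZ again: taken
after LOAD R7, [R6]: R7=M[216]=-5
after SUB R7, 3: R7=(-5)-3=-8
after ADD R6, 4: R6=216+4=220
after ADD R5, 2: R5=10+2=12
CMP R5, 12  (cmp 12,12)
JNZ again: not taken
after OR R7, 17: R7=(-8)|17=-7
STORE R7, [200] → M[200]=-7
halt.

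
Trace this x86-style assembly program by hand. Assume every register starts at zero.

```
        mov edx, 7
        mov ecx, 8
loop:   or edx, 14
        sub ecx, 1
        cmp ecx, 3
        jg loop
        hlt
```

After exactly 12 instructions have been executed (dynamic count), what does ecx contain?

edx=7
ecx=8
edx=7|14=15
ecx=8-1=7
cmp ecx, 3  (cmp 7,3)
jg loop: taken
edx=15|14=15
ecx=7-1=6
cmp ecx, 3  (cmp 6,3)
jg loop: taken
edx=15|14=15
ecx=6-1=5
After step 12: ecx = 5.

5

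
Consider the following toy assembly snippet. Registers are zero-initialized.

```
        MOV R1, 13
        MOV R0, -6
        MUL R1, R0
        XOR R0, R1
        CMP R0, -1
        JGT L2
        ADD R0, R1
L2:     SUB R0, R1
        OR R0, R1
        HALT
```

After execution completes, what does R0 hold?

-74

after MOV R1, 13: R1=13
after MOV R0, -6: R0=-6
after MUL R1, R0: R1=13*(-6)=-78
after XOR R0, R1: R0=(-6)^(-78)=72
CMP R0, -1  (cmp 72,-1)
JGT L2: taken
after SUB R0, R1: R0=72-(-78)=150
after OR R0, R1: R0=150|(-78)=-74
halt.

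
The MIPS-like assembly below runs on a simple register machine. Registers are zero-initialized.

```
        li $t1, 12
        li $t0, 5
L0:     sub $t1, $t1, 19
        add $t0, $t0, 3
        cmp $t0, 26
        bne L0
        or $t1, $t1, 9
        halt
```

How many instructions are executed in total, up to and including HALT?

$t1=12
$t0=5
$t1=12-19=-7
$t0=5+3=8
cmp $t0, 26  (cmp 8,26)
bne L0: taken
$t1=(-7)-19=-26
$t0=8+3=11
cmp $t0, 26  (cmp 11,26)
bne L0: taken
$t1=(-26)-19=-45
$t0=11+3=14
cmp $t0, 26  (cmp 14,26)
bne L0: taken
$t1=(-45)-19=-64
$t0=14+3=17
cmp $t0, 26  (cmp 17,26)
bne L0: taken
$t1=(-64)-19=-83
$t0=17+3=20
cmp $t0, 26  (cmp 20,26)
bne L0: taken
$t1=(-83)-19=-102
$t0=20+3=23
cmp $t0, 26  (cmp 23,26)
bne L0: taken
$t1=(-102)-19=-121
$t0=23+3=26
cmp $t0, 26  (cmp 26,26)
bne L0: not taken
$t1=(-121)|9=-113
halt.
Total executed instructions: 32.

32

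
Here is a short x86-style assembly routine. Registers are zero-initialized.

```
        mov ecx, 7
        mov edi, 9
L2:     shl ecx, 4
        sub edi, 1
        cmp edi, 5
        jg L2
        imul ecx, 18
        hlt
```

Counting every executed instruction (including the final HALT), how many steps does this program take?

ecx=7
edi=9
ecx=7<<4=112
edi=9-1=8
cmp edi, 5  (cmp 8,5)
jg L2: taken
ecx=112<<4=1792
edi=8-1=7
cmp edi, 5  (cmp 7,5)
jg L2: taken
ecx=1792<<4=28672
edi=7-1=6
cmp edi, 5  (cmp 6,5)
jg L2: taken
ecx=28672<<4=458752
edi=6-1=5
cmp edi, 5  (cmp 5,5)
jg L2: not taken
ecx=458752*18=8257536
halt.
Total executed instructions: 20.

20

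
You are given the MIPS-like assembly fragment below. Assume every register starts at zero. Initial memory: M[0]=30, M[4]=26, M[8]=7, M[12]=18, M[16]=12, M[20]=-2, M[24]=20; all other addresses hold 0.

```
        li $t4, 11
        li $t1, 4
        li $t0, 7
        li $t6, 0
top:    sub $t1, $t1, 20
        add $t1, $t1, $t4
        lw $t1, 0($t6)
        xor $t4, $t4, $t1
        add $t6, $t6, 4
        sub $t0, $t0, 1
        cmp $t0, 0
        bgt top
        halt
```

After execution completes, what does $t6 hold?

28

after li $t4, 11: $t4=11
after li $t1, 4: $t1=4
after li $t0, 7: $t0=7
after li $t6, 0: $t6=0
after sub $t1, $t1, 20: $t1=4-20=-16
after add $t1, $t1, $t4: $t1=(-16)+11=-5
after lw $t1, 0($t6): $t1=M[0]=30
after xor $t4, $t4, $t1: $t4=11^30=21
after add $t6, $t6, 4: $t6=0+4=4
after sub $t0, $t0, 1: $t0=7-1=6
cmp $t0, 0  (cmp 6,0)
bgt top: taken
after sub $t1, $t1, 20: $t1=30-20=10
after add $t1, $t1, $t4: $t1=10+21=31
after lw $t1, 0($t6): $t1=M[4]=26
after xor $t4, $t4, $t1: $t4=21^26=15
after add $t6, $t6, 4: $t6=4+4=8
after sub $t0, $t0, 1: $t0=6-1=5
cmp $t0, 0  (cmp 5,0)
bgt top: taken
after sub $t1, $t1, 20: $t1=26-20=6
after add $t1, $t1, $t4: $t1=6+15=21
after lw $t1, 0($t6): $t1=M[8]=7
after xor $t4, $t4, $t1: $t4=15^7=8
after add $t6, $t6, 4: $t6=8+4=12
after sub $t0, $t0, 1: $t0=5-1=4
cmp $t0, 0  (cmp 4,0)
bgt top: taken
after sub $t1, $t1, 20: $t1=7-20=-13
after add $t1, $t1, $t4: $t1=(-13)+8=-5
after lw $t1, 0($t6): $t1=M[12]=18
after xor $t4, $t4, $t1: $t4=8^18=26
after add $t6, $t6, 4: $t6=12+4=16
after sub $t0, $t0, 1: $t0=4-1=3
cmp $t0, 0  (cmp 3,0)
bgt top: taken
after sub $t1, $t1, 20: $t1=18-20=-2
after add $t1, $t1, $t4: $t1=(-2)+26=24
after lw $t1, 0($t6): $t1=M[16]=12
after xor $t4, $t4, $t1: $t4=26^12=22
after add $t6, $t6, 4: $t6=16+4=20
after sub $t0, $t0, 1: $t0=3-1=2
cmp $t0, 0  (cmp 2,0)
bgt top: taken
after sub $t1, $t1, 20: $t1=12-20=-8
after add $t1, $t1, $t4: $t1=(-8)+22=14
after lw $t1, 0($t6): $t1=M[20]=-2
after xor $t4, $t4, $t1: $t4=22^(-2)=-24
after add $t6, $t6, 4: $t6=20+4=24
after sub $t0, $t0, 1: $t0=2-1=1
cmp $t0, 0  (cmp 1,0)
bgt top: taken
after sub $t1, $t1, 20: $t1=(-2)-20=-22
after add $t1, $t1, $t4: $t1=(-22)+(-24)=-46
after lw $t1, 0($t6): $t1=M[24]=20
after xor $t4, $t4, $t1: $t4=(-24)^20=-4
after add $t6, $t6, 4: $t6=24+4=28
after sub $t0, $t0, 1: $t0=1-1=0
cmp $t0, 0  (cmp 0,0)
bgt top: not taken
halt.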